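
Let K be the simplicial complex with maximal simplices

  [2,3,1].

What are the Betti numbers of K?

b_0 = 1, b_1 = 0, b_2 = 0.

Take the total order 1 < 2 < 3 on the vertex set. Then K (dimension 2) consists of the simplices:

  0-simplices (3): [1], [2], [3]
  1-simplices (3): [1,2], [1,3], [2,3]
  2-simplices (1): [1,2,3]

Hence C_0 ≅ Z^3, C_1 ≅ Z^3, C_2 ≅ Z^1.

Boundary ∂_1: C_1 → C_0 maps an edge to its endpoints' difference, ∂[p,q] = q − p.
This gives a 3×3 integer matrix of rank 2; reducing to Smith normal form yields diagonal entries (1,1).

The boundary map ∂_2: C_2 → C_1 sends each 2-simplex [p,q,r] to [q,r] − [p,r] + [p,q]. For instance
  ∂[1,2,3] = [2,3] − [1,3] + [1,2].
The resulting 3×1 matrix has rank 1, and its Smith normal form has invariant factors (1).

Computing H_k = (kernel of ∂_k) / (image of ∂_{k+1}):

  H_0: rank C_0 − rank ∂_1 = 3 − 2 = 1, and the invariant factors of ∂_1 are all 1, so H_0 ≅ Z.
  H_1: rank ker ∂_1 − rank ∂_2 = (3 − 2) − 1 = 0, and the invariant factors of ∂_2 are all 1, so H_1 ≅ 0.
  H_2: rank ker ∂_2 − rank ∂_3 = (1 − 1) − 0 = 0, and there is no ∂_3, so H_2 ≅ 0.

(K is a triangulation of the 2-simplex.)

Hence the Betti numbers are b_0 = 1, b_1 = 0, b_2 = 0.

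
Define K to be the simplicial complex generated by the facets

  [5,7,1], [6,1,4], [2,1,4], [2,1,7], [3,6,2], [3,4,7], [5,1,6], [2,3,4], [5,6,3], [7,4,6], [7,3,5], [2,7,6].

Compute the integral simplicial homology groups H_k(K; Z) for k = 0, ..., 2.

Fix the vertex order 1 < 2 < 3 < 4 < 5 < 6 < 7 and write every simplex with vertices in increasing order. Then dim K = 2 and the simplices of K are:

  0-simplices (7): [1], [2], [3], [4], [5], [6], [7]
  1-simplices (18): [1,2], [1,4], [1,5], [1,6], [1,7], [2,3], [2,4], [2,6], [2,7], [3,4], [3,5], [3,6], [3,7], [4,6], [4,7], [5,6], [5,7], [6,7]
  2-simplices (12): [1,2,4], [1,2,7], [1,4,6], [1,5,6], [1,5,7], [2,3,4], [2,3,6], [2,6,7], [3,4,7], [3,5,6], [3,5,7], [4,6,7]

Hence C_0 ≅ Z^7, C_1 ≅ Z^18, C_2 ≅ Z^12.

The boundary map ∂_1: C_1 → C_0 maps an edge to its endpoints' difference, ∂[p,q] = q − p. For instance
  ∂[4,6] = [6] − [4].
The resulting 7×18 matrix has rank 6, and its Smith normal form has invariant factors (1,1,1,1,1,1).

The boundary map ∂_2: C_2 → C_1 maps a triangle to the signed sum of its edges. For instance
  ∂[3,5,6] = [5,6] − [3,6] + [3,5],
  ∂[3,4,7] = [4,7] − [3,7] + [3,4].
As a 18×12 matrix over Z this has rank 12, with invariant factors (1,1,1,1,1,1,1,1,1,1,1,2).

Now H_k = ker ∂_k / im ∂_{k+1}, so:

  H_0: rank C_0 − rank ∂_1 = 7 − 6 = 1, and the invariant factors of ∂_1 are all 1, so H_0 = Z.
  H_1: rank ker ∂_1 − rank ∂_2 = (18 − 6) − 12 = 0, and ∂_2 has invariant factor 2 > 1, so H_1 = Z/2.
  H_2: rank ker ∂_2 − rank ∂_3 = (12 − 12) − 0 = 0, and there is no ∂_3, so H_2 = 0.

H_0 ≅ Z,  H_1 ≅ Z/2,  H_2 = 0.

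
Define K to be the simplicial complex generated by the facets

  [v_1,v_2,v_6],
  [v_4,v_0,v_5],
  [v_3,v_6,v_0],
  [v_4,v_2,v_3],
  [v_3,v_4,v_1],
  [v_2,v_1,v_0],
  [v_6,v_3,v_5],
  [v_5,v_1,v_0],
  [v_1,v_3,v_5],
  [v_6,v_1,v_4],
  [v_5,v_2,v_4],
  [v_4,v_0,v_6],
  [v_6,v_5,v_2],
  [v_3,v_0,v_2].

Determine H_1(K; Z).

H_1 ≅ Z^2.

We work with the vertex ordering v_0 < v_1 < v_2 < v_3 < v_4 < v_5 < v_6. The simplices of K, each written with vertices in increasing order, are:

  0-simplices (7): [v_0], [v_1], [v_2], [v_3], [v_4], [v_5], [v_6]
  1-simplices (21): (21 of them)
  2-simplices (14): (14 of them)

Hence C_0 ≅ Z^7, C_1 ≅ Z^21, C_2 ≅ Z^14.

Boundary ∂_1: C_1 → C_0 maps an edge to its endpoints' difference, ∂[p,q] = q − p.
As a 7×21 matrix over Z this has rank 6, with invariant factors (1,1,1,1,1,1).

The boundary map ∂_2: C_2 → C_1 maps a triangle to the signed sum of its edges. For instance
  ∂[v_0,v_3,v_6] = [v_3,v_6] − [v_0,v_6] + [v_0,v_3],
  ∂[v_0,v_4,v_5] = [v_4,v_5] − [v_0,v_5] + [v_0,v_4].
The 21×14 boundary matrix has rank 13 and Smith normal form diag(1,1,1,1,1,1,1,1,1,1,1,1,1).

Now H_k = ker ∂_k / im ∂_{k+1}, so:

  H_1: rank ker ∂_1 − rank ∂_2 = (21 − 6) − 13 = 2, and the invariant factors of ∂_2 are all 1, so H_1 ≅ Z^2.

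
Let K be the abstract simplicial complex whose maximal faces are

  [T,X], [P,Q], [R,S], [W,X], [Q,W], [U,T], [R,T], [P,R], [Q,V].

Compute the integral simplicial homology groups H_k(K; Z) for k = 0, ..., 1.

K has 9 vertices, 9 edges.
rank ∂_0 = 0, rank ∂_1 = 8 ⇒ b_0 = 9 − 0 − 8 = 1; all invariant factors of ∂_1 are 1 so no torsion. So H_0 ≅ Z.
rank ∂_1 = 8, rank ∂_2 = 0 ⇒ b_1 = 9 − 8 − 0 = 1. So H_1 ≅ Z.

H_0 = Z,  H_1 = Z.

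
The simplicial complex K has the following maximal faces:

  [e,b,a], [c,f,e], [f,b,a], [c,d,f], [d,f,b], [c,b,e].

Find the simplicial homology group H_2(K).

H_2 ≅ 0.

Take the total order a < b < c < d < e < f on the vertex set. Then K (dimension 2) consists of the simplices:

  0-simplices (6): a, b, c, d, e, f
  1-simplices (12): ab, ae, af, bc, bd, be, bf, cd, ce, cf, df, ef
  2-simplices (6): abe, abf, bce, bdf, cdf, cef

so the chain groups are C_0 ≅ Z^6, C_1 ≅ Z^12, C_2 ≅ Z^6.

Boundary ∂_1: C_1 → C_0 maps an edge to its endpoints' difference, ∂[p,q] = q − p. For instance
  ∂ef = f − e.
As a 6×12 matrix over Z this has rank 5, with invariant factors (1,1,1,1,1).

∂_2: C_2 → C_1 sends each 2-simplex [p,q,r] to [q,r] − [p,r] + [p,q]. For instance
  ∂bdf = df − bf + bd,
  ∂abf = bf − af + ab.
This gives a 12×6 integer matrix of rank 6; reducing to Smith normal form yields diagonal entries (1,1,1,1,1,1).

From H_k ≅ ker(∂_k) / im(∂_{k+1}) we obtain:

  H_2: rank ker ∂_2 − rank ∂_3 = (6 − 6) − 0 = 0, and there is no ∂_3, so H_2 ≅ 0.

(K is a triangulation of the cylinder S^1 x I.)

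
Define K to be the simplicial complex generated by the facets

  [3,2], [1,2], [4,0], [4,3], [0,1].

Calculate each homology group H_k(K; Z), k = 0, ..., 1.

Order the vertices as 0 < 1 < 2 < 3 < 4. Listing each simplex with vertices in this order, K has dimension 1 with simplices:

  0-simplices (5): [0], [1], [2], [3], [4]
  1-simplices (5): [0,1], [0,4], [1,2], [2,3], [3,4]

giving chain groups C_0 ≅ Z^5, C_1 ≅ Z^5.

∂_1: C_1 → C_0 is given by ∂[p,q] = [q] − [p]. For instance
  ∂[0,1] = [1] − [0].
The resulting 5×5 matrix has rank 4, and its Smith normal form has invariant factors (1,1,1,1).

Now H_k = ker ∂_k / im ∂_{k+1}, so:

  H_0: rank C_0 − rank ∂_1 = 5 − 4 = 1, and the invariant factors of ∂_1 are all 1, so H_0 ≅ Z.
  H_1: rank ker ∂_1 − rank ∂_2 = (5 − 4) − 0 = 1, and there is no ∂_2, so H_1 ≅ Z.

H_0 = Z,  H_1 = Z.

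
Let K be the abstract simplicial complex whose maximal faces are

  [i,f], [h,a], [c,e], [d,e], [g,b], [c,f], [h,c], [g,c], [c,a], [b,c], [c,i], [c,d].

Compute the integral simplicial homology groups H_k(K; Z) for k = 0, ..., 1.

H_0 ≅ Z,  H_1 ≅ Z^4.

Take the total order a < b < c < d < e < f < g < h < i on the vertex set. Then K (dimension 1) consists of the simplices:

  0-simplices (9): a, b, c, d, e, f, g, h, i
  1-simplices (12): ac, ah, bc, bg, cd, ce, cf, cg, ch, ci, de, fi

giving chain groups C_0 ≅ Z^9, C_1 ≅ Z^12.

The boundary map ∂_1: C_1 → C_0 maps an edge to its endpoints' difference, ∂[p,q] = q − p.
The 9×12 boundary matrix has rank 8 and Smith normal form diag(1,1,1,1,1,1,1,1).

Now H_k = ker ∂_k / im ∂_{k+1}, so:

  H_0: rank C_0 − rank ∂_1 = 9 − 8 = 1, and the invariant factors of ∂_1 are all 1, so H_0 = Z.
  H_1: rank ker ∂_1 − rank ∂_2 = (12 − 8) − 0 = 4, and there is no ∂_2, so H_1 = Z^4.

(K is a triangulation of a wedge of 4 circles.)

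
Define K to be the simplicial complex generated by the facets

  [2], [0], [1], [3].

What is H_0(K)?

H_0 = Z^4.

Order the vertices as 0 < 1 < 2 < 3. Listing each simplex with vertices in this order, K has dimension 0 with simplices:

  0-simplices (4): [0], [1], [2], [3]

Hence C_0 ≅ Z^4.

From H_k ≅ ker(∂_k) / im(∂_{k+1}) we obtain:

  H_0: rank C_0 − rank ∂_1 = 4 − 0 = 4, and there is no ∂_1, so H_0 = Z^4.

(K is a triangulation of a set of 4 points.)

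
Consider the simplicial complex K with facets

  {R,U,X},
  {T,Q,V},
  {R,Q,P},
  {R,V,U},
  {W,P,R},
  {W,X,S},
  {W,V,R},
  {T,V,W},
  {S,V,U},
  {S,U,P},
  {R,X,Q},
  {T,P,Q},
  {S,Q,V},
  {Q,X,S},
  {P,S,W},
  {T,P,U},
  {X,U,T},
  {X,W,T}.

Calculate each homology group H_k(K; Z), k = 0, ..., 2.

H_0 = Z,  H_1 = Z^2,  H_2 = Z.

Take the total order P < Q < R < S < T < U < V < W < X on the vertex set. Then K (dimension 2) consists of the simplices:

  0-simplices (9): P, Q, R, S, T, U, V, W, X
  1-simplices (27): PQ, PR, PS, PT, PU, PW, QR, QS, QT, QV, QX, RU, RV, RW, RX, SU, SV, SW, SX, TU, TV, TW, TX, UV, UX, VW, WX
  2-simplices (18): PQR, PQT, PRW, PSU, PSW, PTU, QRX, QSV, QSX, QTV, RUV, RUX, RVW, SUV, SWX, TUX, TVW, TWX

Hence C_0 ≅ Z^9, C_1 ≅ Z^27, C_2 ≅ Z^18.

∂_1: C_1 → C_0 maps an edge to its endpoints' difference, ∂[p,q] = q − p. For instance
  ∂RU = U − R.
This gives a 9×27 integer matrix of rank 8; reducing to Smith normal form yields diagonal entries (1,1,1,1,1,1,1,1).

∂_2: C_2 → C_1 sends each 2-simplex [p,q,r] to [q,r] − [p,r] + [p,q]. For instance
  ∂QRX = RX − QX + QR,
  ∂SWX = WX − SX + SW.
The resulting 27×18 matrix has rank 17, and its Smith normal form has invariant factors (1,1,1,1,1,1,1,1,1,1,1,1,1,1,1,1,1).

Computing H_k = (kernel of ∂_k) / (image of ∂_{k+1}):

  H_0: rank C_0 − rank ∂_1 = 9 − 8 = 1, and the invariant factors of ∂_1 are all 1, so H_0 = Z.
  H_1: rank ker ∂_1 − rank ∂_2 = (27 − 8) − 17 = 2, and the invariant factors of ∂_2 are all 1, so H_1 = Z^2.
  H_2: rank ker ∂_2 − rank ∂_3 = (18 − 17) − 0 = 1, and there is no ∂_3, so H_2 = Z.

(K is a triangulation of the torus T^2.)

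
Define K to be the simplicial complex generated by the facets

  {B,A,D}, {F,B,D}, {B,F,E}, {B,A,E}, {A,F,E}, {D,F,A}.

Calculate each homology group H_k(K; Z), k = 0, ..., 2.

H_0 ≅ Z,  H_1 = 0,  H_2 ≅ Z.

We work with the vertex ordering A < B < D < E < F. The simplices of K, each written with vertices in increasing order, are:

  0-simplices (5): A, B, D, E, F
  1-simplices (9): AB, AD, AE, AF, BD, BE, BF, DF, EF
  2-simplices (6): ABD, ABE, ADF, AEF, BDF, BEF

giving chain groups C_0 ≅ Z^5, C_1 ≅ Z^9, C_2 ≅ Z^6.

Boundary ∂_1: C_1 → C_0 maps an edge to its endpoints' difference, ∂[p,q] = q − p.
This gives a 5×9 integer matrix of rank 4; reducing to Smith normal form yields diagonal entries (1,1,1,1).

The boundary map ∂_2: C_2 → C_1 sends each 2-simplex [p,q,r] to [q,r] − [p,r] + [p,q]. For instance
  ∂ADF = DF − AF + AD,
  ∂ABE = BE − AE + AB.
The 9×6 boundary matrix has rank 5 and Smith normal form diag(1,1,1,1,1).

Now H_k = ker ∂_k / im ∂_{k+1}, so:

  H_0: rank C_0 − rank ∂_1 = 5 − 4 = 1, and the invariant factors of ∂_1 are all 1, so H_0 ≅ Z.
  H_1: rank ker ∂_1 − rank ∂_2 = (9 − 4) − 5 = 0, and the invariant factors of ∂_2 are all 1, so H_1 ≅ 0.
  H_2: rank ker ∂_2 − rank ∂_3 = (6 − 5) − 0 = 1, and there is no ∂_3, so H_2 ≅ Z.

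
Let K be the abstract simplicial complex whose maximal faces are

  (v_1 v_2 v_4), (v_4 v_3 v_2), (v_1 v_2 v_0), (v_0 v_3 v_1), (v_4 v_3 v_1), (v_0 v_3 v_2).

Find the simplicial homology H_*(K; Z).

H_0 = Z,  H_1 = 0,  H_2 = Z.

We work with the vertex ordering v_0 < v_1 < v_2 < v_3 < v_4. The simplices of K, each written with vertices in increasing order, are:

  0-simplices (5): [v_0], [v_1], [v_2], [v_3], [v_4]
  1-simplices (9): [v_0,v_1], [v_0,v_2], [v_0,v_3], [v_1,v_2], [v_1,v_3], [v_1,v_4], [v_2,v_3], [v_2,v_4], [v_3,v_4]
  2-simplices (6): [v_0,v_1,v_2], [v_0,v_1,v_3], [v_0,v_2,v_3], [v_1,v_2,v_4], [v_1,v_3,v_4], [v_2,v_3,v_4]

Hence C_0 ≅ Z^5, C_1 ≅ Z^9, C_2 ≅ Z^6.

Boundary ∂_1: C_1 → C_0 sends each edge [p,q] (with p < q) to q − p.
As a 5×9 matrix over Z this has rank 4, with invariant factors (1,1,1,1).

Boundary ∂_2: C_2 → C_1 maps a triangle to the signed sum of its edges. For instance
  ∂[v_1,v_2,v_4] = [v_2,v_4] − [v_1,v_4] + [v_1,v_2],
  ∂[v_0,v_1,v_3] = [v_1,v_3] − [v_0,v_3] + [v_0,v_1].
The 9×6 boundary matrix has rank 5 and Smith normal form diag(1,1,1,1,1).

Now H_k = ker ∂_k / im ∂_{k+1}, so:

  H_0: rank C_0 − rank ∂_1 = 5 − 4 = 1, and the invariant factors of ∂_1 are all 1, so H_0 = Z.
  H_1: rank ker ∂_1 − rank ∂_2 = (9 − 4) − 5 = 0, and the invariant factors of ∂_2 are all 1, so H_1 = 0.
  H_2: rank ker ∂_2 − rank ∂_3 = (6 − 5) − 0 = 1, and there is no ∂_3, so H_2 = Z.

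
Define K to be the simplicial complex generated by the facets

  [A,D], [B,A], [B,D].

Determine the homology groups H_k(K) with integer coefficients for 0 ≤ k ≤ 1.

H_0 ≅ Z,  H_1 ≅ Z.

Order the vertices as A < B < D. Listing each simplex with vertices in this order, K has dimension 1 with simplices:

  0-simplices (3): A, B, D
  1-simplices (3): AB, AD, BD

giving chain groups C_0 ≅ Z^3, C_1 ≅ Z^3.

The boundary map ∂_1: C_1 → C_0 sends each edge [p,q] (with p < q) to q − p. For instance
  ∂BD = D − B.
The 3×3 boundary matrix has rank 2 and Smith normal form diag(1,1).

Now H_k = ker ∂_k / im ∂_{k+1}, so:

  H_0: rank C_0 − rank ∂_1 = 3 − 2 = 1, and the invariant factors of ∂_1 are all 1, so H_0 = Z.
  H_1: rank ker ∂_1 − rank ∂_2 = (3 − 2) − 0 = 1, and there is no ∂_2, so H_1 = Z.

(K is a triangulation of the circle S^1.)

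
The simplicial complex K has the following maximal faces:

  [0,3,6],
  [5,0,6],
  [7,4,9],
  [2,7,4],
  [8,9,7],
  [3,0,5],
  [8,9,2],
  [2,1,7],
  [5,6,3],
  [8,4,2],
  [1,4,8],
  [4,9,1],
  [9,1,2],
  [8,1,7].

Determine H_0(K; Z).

H_0 = Z^2.

Take the total order 0 < 1 < 2 < 3 < 4 < 5 < 6 < 7 < 8 < 9 on the vertex set. Then K (dimension 2) consists of the simplices:

  0-simplices (10): [0], [1], [2], [3], [4], [5], [6], [7], [8], [9]
  1-simplices (21): [0,3], [0,5], [0,6], [1,2], [1,4], [1,7], [1,8], [1,9], [2,4], [2,7], [2,8], [2,9], [3,5], [3,6], [4,7], [4,8], [4,9], [5,6], [7,8], [7,9], [8,9]
  2-simplices (14): [0,3,5], [0,3,6], [0,5,6], [1,2,7], [1,2,9], [1,4,8], [1,4,9], [1,7,8], [2,4,7], [2,4,8], [2,8,9], [3,5,6], [4,7,9], [7,8,9]

giving chain groups C_0 ≅ Z^10, C_1 ≅ Z^21, C_2 ≅ Z^14.

∂_1: C_1 → C_0 is given by ∂[p,q] = [q] − [p].
The resulting 10×21 matrix has rank 8, and its Smith normal form has invariant factors (1,1,1,1,1,1,1,1).

∂_2: C_2 → C_1 sends each 2-simplex [p,q,r] to [q,r] − [p,r] + [p,q]. For instance
  ∂[1,4,9] = [4,9] − [1,9] + [1,4],
  ∂[1,7,8] = [7,8] − [1,8] + [1,7].
The resulting 21×14 matrix has rank 13, and its Smith normal form has invariant factors (1,1,1,1,1,1,1,1,1,1,1,1,2).

Reading off H_k = ker ∂_k / im ∂_{k+1}:

  H_0: rank C_0 − rank ∂_1 = 10 − 8 = 2, and the invariant factors of ∂_1 are all 1, so H_0 ≅ Z^2.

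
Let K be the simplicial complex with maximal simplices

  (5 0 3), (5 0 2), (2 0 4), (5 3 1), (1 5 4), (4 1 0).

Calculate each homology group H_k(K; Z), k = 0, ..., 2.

H_0 = Z,  H_1 = Z,  H_2 = 0.

Take the total order 0 < 1 < 2 < 3 < 4 < 5 on the vertex set. Then K (dimension 2) consists of the simplices:

  0-simplices (6): [0], [1], [2], [3], [4], [5]
  1-simplices (12): [0,1], [0,2], [0,3], [0,4], [0,5], [1,3], [1,4], [1,5], [2,4], [2,5], [3,5], [4,5]
  2-simplices (6): [0,1,4], [0,2,4], [0,2,5], [0,3,5], [1,3,5], [1,4,5]

giving chain groups C_0 ≅ Z^6, C_1 ≅ Z^12, C_2 ≅ Z^6.

The boundary map ∂_1: C_1 → C_0 is given by ∂[p,q] = [q] − [p].
This gives a 6×12 integer matrix of rank 5; reducing to Smith normal form yields diagonal entries (1,1,1,1,1).

Boundary ∂_2: C_2 → C_1 acts by ∂[p,q,r] = [q,r] − [p,r] + [p,q]. For instance
  ∂[0,2,5] = [2,5] − [0,5] + [0,2],
  ∂[0,1,4] = [1,4] − [0,4] + [0,1].
This gives a 12×6 integer matrix of rank 6; reducing to Smith normal form yields diagonal entries (1,1,1,1,1,1).

Reading off H_k = ker ∂_k / im ∂_{k+1}:

  H_0: rank C_0 − rank ∂_1 = 6 − 5 = 1, and the invariant factors of ∂_1 are all 1, so H_0 ≅ Z.
  H_1: rank ker ∂_1 − rank ∂_2 = (12 − 5) − 6 = 1, and the invariant factors of ∂_2 are all 1, so H_1 ≅ Z.
  H_2: rank ker ∂_2 − rank ∂_3 = (6 − 6) − 0 = 0, and there is no ∂_3, so H_2 ≅ 0.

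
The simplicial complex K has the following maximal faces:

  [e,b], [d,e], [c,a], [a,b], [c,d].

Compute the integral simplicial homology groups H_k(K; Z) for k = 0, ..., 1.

H_0 ≅ Z,  H_1 ≅ Z.

Order the vertices as a < b < c < d < e. Listing each simplex with vertices in this order, K has dimension 1 with simplices:

  0-simplices (5): a, b, c, d, e
  1-simplices (5): ab, ac, be, cd, de

so the chain groups are C_0 ≅ Z^5, C_1 ≅ Z^5.

Boundary ∂_1: C_1 → C_0 sends each edge [p,q] (with p < q) to q − p. For instance
  ∂be = e − b.
The resulting 5×5 matrix has rank 4, and its Smith normal form has invariant factors (1,1,1,1).

Now H_k = ker ∂_k / im ∂_{k+1}, so:

  H_0: rank C_0 − rank ∂_1 = 5 − 4 = 1, and the invariant factors of ∂_1 are all 1, so H_0 = Z.
  H_1: rank ker ∂_1 − rank ∂_2 = (5 − 4) − 0 = 1, and there is no ∂_2, so H_1 = Z.

(K is a triangulation of the circle S^1.)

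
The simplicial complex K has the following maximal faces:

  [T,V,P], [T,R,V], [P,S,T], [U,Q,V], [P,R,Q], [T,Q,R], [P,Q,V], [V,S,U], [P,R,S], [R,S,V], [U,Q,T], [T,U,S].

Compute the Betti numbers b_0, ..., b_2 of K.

Take the total order P < Q < R < S < T < U < V on the vertex set. Then K (dimension 2) consists of the simplices:

  0-simplices (7): P, Q, R, S, T, U, V
  1-simplices (18): PQ, PR, PS, PT, PV, QR, QT, QU, QV, RS, RT, RV, ST, SU, SV, TU, TV, UV
  2-simplices (12): PQR, PQV, PRS, PST, PTV, QRT, QTU, QUV, RSV, RTV, STU, SUV

so the chain groups are C_0 ≅ Z^7, C_1 ≅ Z^18, C_2 ≅ Z^12.

Boundary ∂_1: C_1 → C_0 sends each edge [p,q] (with p < q) to q − p. For instance
  ∂QR = R − Q.
The 7×18 boundary matrix has rank 6 and Smith normal form diag(1,1,1,1,1,1).

Boundary ∂_2: C_2 → C_1 maps a triangle to the signed sum of its edges. For instance
  ∂QUV = UV − QV + QU,
  ∂RSV = SV − RV + RS.
The 18×12 boundary matrix has rank 12 and Smith normal form diag(1,1,1,1,1,1,1,1,1,1,1,2).

Computing H_k = (kernel of ∂_k) / (image of ∂_{k+1}):

  H_0: rank C_0 − rank ∂_1 = 7 − 6 = 1, and the invariant factors of ∂_1 are all 1, so H_0 = Z.
  H_1: rank ker ∂_1 − rank ∂_2 = (18 − 6) − 12 = 0, and ∂_2 has invariant factor 2 > 1, so H_1 = Z/2.
  H_2: rank ker ∂_2 − rank ∂_3 = (12 − 12) − 0 = 0, and there is no ∂_3, so H_2 = 0.

As a check, the Euler characteristic is 7 − 18 + 12 = 1, which agrees with 1 − 0 + 0 = 1.

Hence the Betti numbers are b_0 = 1, b_1 = 0, b_2 = 0.

b_0 = 1, b_1 = 0, b_2 = 0.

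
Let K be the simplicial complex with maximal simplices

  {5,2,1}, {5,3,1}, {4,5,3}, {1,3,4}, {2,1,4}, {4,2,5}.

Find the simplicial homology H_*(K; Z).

Take the total order 1 < 2 < 3 < 4 < 5 on the vertex set. Then K (dimension 2) consists of the simplices:

  0-simplices (5): [1], [2], [3], [4], [5]
  1-simplices (9): [1,2], [1,3], [1,4], [1,5], [2,4], [2,5], [3,4], [3,5], [4,5]
  2-simplices (6): [1,2,4], [1,2,5], [1,3,4], [1,3,5], [2,4,5], [3,4,5]

so the chain groups are C_0 ≅ Z^5, C_1 ≅ Z^9, C_2 ≅ Z^6.

∂_1: C_1 → C_0 is given by ∂[p,q] = [q] − [p]. For instance
  ∂[1,5] = [5] − [1].
The 5×9 boundary matrix has rank 4 and Smith normal form diag(1,1,1,1).

Boundary ∂_2: C_2 → C_1 sends each 2-simplex [p,q,r] to [q,r] − [p,r] + [p,q]. For instance
  ∂[1,2,4] = [2,4] − [1,4] + [1,2],
  ∂[1,3,5] = [3,5] − [1,5] + [1,3].
The 9×6 boundary matrix has rank 5 and Smith normal form diag(1,1,1,1,1).

Reading off H_k = ker ∂_k / im ∂_{k+1}:

  H_0: rank C_0 − rank ∂_1 = 5 − 4 = 1, and the invariant factors of ∂_1 are all 1, so H_0 ≅ Z.
  H_1: rank ker ∂_1 − rank ∂_2 = (9 − 4) − 5 = 0, and the invariant factors of ∂_2 are all 1, so H_1 ≅ 0.
  H_2: rank ker ∂_2 − rank ∂_3 = (6 − 5) − 0 = 1, and there is no ∂_3, so H_2 ≅ Z.

H_0 ≅ Z,  H_1 = 0,  H_2 ≅ Z.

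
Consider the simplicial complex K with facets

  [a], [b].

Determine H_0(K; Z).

Take the total order a < b on the vertex set. Then K (dimension 0) consists of the simplices:

  0-simplices (2): a, b

so the chain groups are C_0 ≅ Z^2.

From H_k ≅ ker(∂_k) / im(∂_{k+1}) we obtain:

  H_0: rank C_0 − rank ∂_1 = 2 − 0 = 2, and there is no ∂_1, so H_0 ≅ Z^2.

(K is a triangulation of a set of 2 points.)

H_0 ≅ Z^2.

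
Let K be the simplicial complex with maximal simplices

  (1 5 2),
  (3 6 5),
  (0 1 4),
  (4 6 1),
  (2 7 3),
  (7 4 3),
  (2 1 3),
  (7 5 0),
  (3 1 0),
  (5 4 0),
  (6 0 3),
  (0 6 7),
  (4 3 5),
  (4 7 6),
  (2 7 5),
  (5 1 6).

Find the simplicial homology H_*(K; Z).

Order the vertices as 0 < 1 < 2 < 3 < 4 < 5 < 6 < 7. Listing each simplex with vertices in this order, K has dimension 2 with simplices:

  0-simplices (8): [0], [1], [2], [3], [4], [5], [6], [7]
  1-simplices (24): (24 of them)
  2-simplices (16): [0,1,3], [0,1,4], [0,3,6], [0,4,5], [0,5,7], [0,6,7], [1,2,3], [1,2,5], [1,4,6], [1,5,6], [2,3,7], [2,5,7], [3,4,5], [3,4,7], [3,5,6], [4,6,7]

giving chain groups C_0 ≅ Z^8, C_1 ≅ Z^24, C_2 ≅ Z^16.

∂_1: C_1 → C_0 maps an edge to its endpoints' difference, ∂[p,q] = q − p.
As a 8×24 matrix over Z this has rank 7, with invariant factors (1,1,1,1,1,1,1).

The boundary map ∂_2: C_2 → C_1 sends each 2-simplex [p,q,r] to [q,r] − [p,r] + [p,q]. For instance
  ∂[3,4,7] = [4,7] − [3,7] + [3,4],
  ∂[1,2,3] = [2,3] − [1,3] + [1,2].
The 24×16 boundary matrix has rank 15 and Smith normal form diag(1,1,1,1,1,1,1,1,1,1,1,1,1,1,1).

From H_k ≅ ker(∂_k) / im(∂_{k+1}) we obtain:

  H_0: rank C_0 − rank ∂_1 = 8 − 7 = 1, and the invariant factors of ∂_1 are all 1, so H_0 ≅ Z.
  H_1: rank ker ∂_1 − rank ∂_2 = (24 − 7) − 15 = 2, and the invariant factors of ∂_2 are all 1, so H_1 ≅ Z^2.
  H_2: rank ker ∂_2 − rank ∂_3 = (16 − 15) − 0 = 1, and there is no ∂_3, so H_2 ≅ Z.

H_0 ≅ Z,  H_1 ≅ Z^2,  H_2 ≅ Z.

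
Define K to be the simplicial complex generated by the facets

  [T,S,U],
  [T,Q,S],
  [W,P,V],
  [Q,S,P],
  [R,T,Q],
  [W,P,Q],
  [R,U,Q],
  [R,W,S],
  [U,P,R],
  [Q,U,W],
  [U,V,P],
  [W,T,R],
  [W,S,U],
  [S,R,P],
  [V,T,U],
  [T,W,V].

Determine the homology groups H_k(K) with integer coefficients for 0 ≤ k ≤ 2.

Fix the vertex order P < Q < R < S < T < U < V < W and write every simplex with vertices in increasing order. Then dim K = 2 and the simplices of K are:

  0-simplices (8): P, Q, R, S, T, U, V, W
  1-simplices (24): PQ, PR, PS, PU, PV, PW, QR, QS, QT, QU, QW, RS, RT, RU, RW, ST, SU, SW, TU, TV, TW, UV, UW, VW
  2-simplices (16): PQS, PQW, PRS, PRU, PUV, PVW, QRT, QRU, QST, QUW, RSW, RTW, STU, SUW, TUV, TVW

giving chain groups C_0 ≅ Z^8, C_1 ≅ Z^24, C_2 ≅ Z^16.

∂_1: C_1 → C_0 maps an edge to its endpoints' difference, ∂[p,q] = q − p. For instance
  ∂TW = W − T.
As a 8×24 matrix over Z this has rank 7, with invariant factors (1,1,1,1,1,1,1).

Boundary ∂_2: C_2 → C_1 maps a triangle to the signed sum of its edges. For instance
  ∂SUW = UW − SW + SU,
  ∂QRT = RT − QT + QR.
As a 24×16 matrix over Z this has rank 15, with invariant factors (1,1,1,1,1,1,1,1,1,1,1,1,1,1,1).

Reading off H_k = ker ∂_k / im ∂_{k+1}:

  H_0: rank C_0 − rank ∂_1 = 8 − 7 = 1, and the invariant factors of ∂_1 are all 1, so H_0 ≅ Z.
  H_1: rank ker ∂_1 − rank ∂_2 = (24 − 7) − 15 = 2, and the invariant factors of ∂_2 are all 1, so H_1 ≅ Z^2.
  H_2: rank ker ∂_2 − rank ∂_3 = (16 − 15) − 0 = 1, and there is no ∂_3, so H_2 ≅ Z.

(K is a triangulation of the torus T^2.)

H_0 ≅ Z,  H_1 ≅ Z^2,  H_2 ≅ Z.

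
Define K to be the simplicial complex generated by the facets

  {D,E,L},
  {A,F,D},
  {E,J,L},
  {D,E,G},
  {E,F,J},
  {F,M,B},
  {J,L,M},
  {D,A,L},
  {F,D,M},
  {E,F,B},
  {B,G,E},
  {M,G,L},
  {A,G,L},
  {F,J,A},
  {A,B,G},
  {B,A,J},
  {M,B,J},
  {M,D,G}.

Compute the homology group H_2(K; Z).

H_2 ≅ 0.

Order the vertices as A < B < D < E < F < G < J < L < M. Listing each simplex with vertices in this order, K has dimension 2 with simplices:

  0-simplices (9): A, B, D, E, F, G, J, L, M
  1-simplices (27): AB, AD, AF, AG, AJ, AL, BE, BF, BG, BJ, BM, DE, DF, DG, DL, DM, EF, EG, EJ, EL, FJ, FM, GL, GM, JL, JM, LM
  2-simplices (18): ABG, ABJ, ADF, ADL, AFJ, AGL, BEF, BEG, BFM, BJM, DEG, DEL, DFM, DGM, EFJ, EJL, GLM, JLM

giving chain groups C_0 ≅ Z^9, C_1 ≅ Z^27, C_2 ≅ Z^18.

∂_1: C_1 → C_0 maps an edge to its endpoints' difference, ∂[p,q] = q − p.
The 9×27 boundary matrix has rank 8 and Smith normal form diag(1,1,1,1,1,1,1,1).

∂_2: C_2 → C_1 acts by ∂[p,q,r] = [q,r] − [p,r] + [p,q]. For instance
  ∂ADL = DL − AL + AD,
  ∂BEG = EG − BG + BE.
As a 27×18 matrix over Z this has rank 18, with invariant factors (1,1,1,1,1,1,1,1,1,1,1,1,1,1,1,1,1,2).

Now H_k = ker ∂_k / im ∂_{k+1}, so:

  H_2: rank ker ∂_2 − rank ∂_3 = (18 − 18) − 0 = 0, and there is no ∂_3, so H_2 = 0.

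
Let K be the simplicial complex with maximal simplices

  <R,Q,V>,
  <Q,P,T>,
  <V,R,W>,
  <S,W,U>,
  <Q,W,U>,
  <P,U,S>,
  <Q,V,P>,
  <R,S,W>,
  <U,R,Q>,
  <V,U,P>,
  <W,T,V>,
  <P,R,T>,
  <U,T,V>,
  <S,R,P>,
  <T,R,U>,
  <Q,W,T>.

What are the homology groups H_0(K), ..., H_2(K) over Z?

Fix the vertex order P < Q < R < S < T < U < V < W and write every simplex with vertices in increasing order. Then dim K = 2 and the simplices of K are:

  0-simplices (8): P, Q, R, S, T, U, V, W
  1-simplices (24): PQ, PR, PS, PT, PU, PV, QR, QT, QU, QV, QW, RS, RT, RU, RV, RW, SU, SW, TU, TV, TW, UV, UW, VW
  2-simplices (16): PQT, PQV, PRS, PRT, PSU, PUV, QRU, QRV, QTW, QUW, RSW, RTU, RVW, SUW, TUV, TVW

Hence C_0 ≅ Z^8, C_1 ≅ Z^24, C_2 ≅ Z^16.

∂_1: C_1 → C_0 is given by ∂[p,q] = [q] − [p]. For instance
  ∂TV = V − T.
As a 8×24 matrix over Z this has rank 7, with invariant factors (1,1,1,1,1,1,1).

Boundary ∂_2: C_2 → C_1 maps a triangle to the signed sum of its edges. For instance
  ∂PQV = QV − PV + PQ,
  ∂RTU = TU − RU + RT.
The 24×16 boundary matrix has rank 15 and Smith normal form diag(1,1,1,1,1,1,1,1,1,1,1,1,1,1,1).

Now H_k = ker ∂_k / im ∂_{k+1}, so:

  H_0: rank C_0 − rank ∂_1 = 8 − 7 = 1, and the invariant factors of ∂_1 are all 1, so H_0 ≅ Z.
  H_1: rank ker ∂_1 − rank ∂_2 = (24 − 7) − 15 = 2, and the invariant factors of ∂_2 are all 1, so H_1 ≅ Z^2.
  H_2: rank ker ∂_2 − rank ∂_3 = (16 − 15) − 0 = 1, and there is no ∂_3, so H_2 ≅ Z.

H_0 = Z,  H_1 = Z^2,  H_2 = Z.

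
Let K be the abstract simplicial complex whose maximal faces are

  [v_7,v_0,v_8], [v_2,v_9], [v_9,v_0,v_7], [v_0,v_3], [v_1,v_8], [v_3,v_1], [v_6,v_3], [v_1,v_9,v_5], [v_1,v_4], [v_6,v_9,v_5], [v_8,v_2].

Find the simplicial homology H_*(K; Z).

H_0 = Z,  H_1 = Z^4,  H_2 = 0.

Fix the vertex order v_0 < v_1 < v_2 < v_3 < v_4 < v_5 < v_6 < v_7 < v_8 < v_9 and write every simplex with vertices in increasing order. Then dim K = 2 and the simplices of K are:

  0-simplices (10): [v_0], [v_1], [v_2], [v_3], [v_4], [v_5], [v_6], [v_7], [v_8], [v_9]
  1-simplices (17): (17 of them)
  2-simplices (4): [v_0,v_7,v_8], [v_0,v_7,v_9], [v_1,v_5,v_9], [v_5,v_6,v_9]

giving chain groups C_0 ≅ Z^10, C_1 ≅ Z^17, C_2 ≅ Z^4.

Boundary ∂_1: C_1 → C_0 maps an edge to its endpoints' difference, ∂[p,q] = q − p. For instance
  ∂[v_1,v_8] = [v_8] − [v_1].
This gives a 10×17 integer matrix of rank 9; reducing to Smith normal form yields diagonal entries (1,1,1,1,1,1,1,1,1).

∂_2: C_2 → C_1 sends each 2-simplex [p,q,r] to [q,r] − [p,r] + [p,q]. For instance
  ∂[v_0,v_7,v_8] = [v_7,v_8] − [v_0,v_8] + [v_0,v_7],
  ∂[v_5,v_6,v_9] = [v_6,v_9] − [v_5,v_9] + [v_5,v_6].
This gives a 17×4 integer matrix of rank 4; reducing to Smith normal form yields diagonal entries (1,1,1,1).

Now H_k = ker ∂_k / im ∂_{k+1}, so:

  H_0: rank C_0 − rank ∂_1 = 10 − 9 = 1, and the invariant factors of ∂_1 are all 1, so H_0 ≅ Z.
  H_1: rank ker ∂_1 − rank ∂_2 = (17 − 9) − 4 = 4, and the invariant factors of ∂_2 are all 1, so H_1 ≅ Z^4.
  H_2: rank ker ∂_2 − rank ∂_3 = (4 − 4) − 0 = 0, and there is no ∂_3, so H_2 ≅ 0.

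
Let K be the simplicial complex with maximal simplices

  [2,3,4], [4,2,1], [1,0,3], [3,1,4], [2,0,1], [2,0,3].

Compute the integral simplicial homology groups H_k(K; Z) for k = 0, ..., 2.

H_0 ≅ Z,  H_1 = 0,  H_2 ≅ Z.

K has 5 vertices, 9 edges, 6 triangles.
rank ∂_0 = 0, rank ∂_1 = 4 ⇒ b_0 = 5 − 0 − 4 = 1; all invariant factors of ∂_1 are 1 so no torsion. So H_0 = Z.
rank ∂_1 = 4, rank ∂_2 = 5 ⇒ b_1 = 9 − 4 − 5 = 0; all invariant factors of ∂_2 are 1 so no torsion. So H_1 = 0.
rank ∂_2 = 5, rank ∂_3 = 0 ⇒ b_2 = 6 − 5 − 0 = 1. So H_2 = Z.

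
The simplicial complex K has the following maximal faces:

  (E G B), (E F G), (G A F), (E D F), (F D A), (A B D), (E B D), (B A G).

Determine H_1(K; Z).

H_1 ≅ 0.

K has 6 vertices, 12 edges, 8 triangles.
rank ∂_1 = 5, rank ∂_2 = 7 ⇒ b_1 = 12 − 5 − 7 = 0; all invariant factors of ∂_2 are 1 so no torsion. So H_1 = 0.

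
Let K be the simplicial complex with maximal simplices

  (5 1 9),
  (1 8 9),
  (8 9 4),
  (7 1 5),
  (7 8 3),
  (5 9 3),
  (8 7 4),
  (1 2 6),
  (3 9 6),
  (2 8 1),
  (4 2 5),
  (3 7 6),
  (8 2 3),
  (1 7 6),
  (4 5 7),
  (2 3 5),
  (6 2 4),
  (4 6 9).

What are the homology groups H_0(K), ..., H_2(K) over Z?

H_0 ≅ Z,  H_1 ≅ Z^2,  H_2 ≅ Z.

We work with the vertex ordering 1 < 2 < 3 < 4 < 5 < 6 < 7 < 8 < 9. The simplices of K, each written with vertices in increasing order, are:

  0-simplices (9): [1], [2], [3], [4], [5], [6], [7], [8], [9]
  1-simplices (27): (27 of them)
  2-simplices (18): [1,2,6], [1,2,8], [1,5,7], [1,5,9], [1,6,7], [1,8,9], [2,3,5], [2,3,8], [2,4,5], [2,4,6], [3,5,9], [3,6,7], [3,6,9], [3,7,8], [4,5,7], [4,6,9], [4,7,8], [4,8,9]

giving chain groups C_0 ≅ Z^9, C_1 ≅ Z^27, C_2 ≅ Z^18.

The boundary map ∂_1: C_1 → C_0 sends each edge [p,q] (with p < q) to q − p. For instance
  ∂[2,6] = [6] − [2].
This gives a 9×27 integer matrix of rank 8; reducing to Smith normal form yields diagonal entries (1,1,1,1,1,1,1,1).

The boundary map ∂_2: C_2 → C_1 maps a triangle to the signed sum of its edges. For instance
  ∂[2,3,5] = [3,5] − [2,5] + [2,3],
  ∂[4,8,9] = [8,9] − [4,9] + [4,8].
As a 27×18 matrix over Z this has rank 17, with invariant factors (1,1,1,1,1,1,1,1,1,1,1,1,1,1,1,1,1).

Reading off H_k = ker ∂_k / im ∂_{k+1}:

  H_0: rank C_0 − rank ∂_1 = 9 − 8 = 1, and the invariant factors of ∂_1 are all 1, so H_0 = Z.
  H_1: rank ker ∂_1 − rank ∂_2 = (27 − 8) − 17 = 2, and the invariant factors of ∂_2 are all 1, so H_1 = Z^2.
  H_2: rank ker ∂_2 − rank ∂_3 = (18 − 17) − 0 = 1, and there is no ∂_3, so H_2 = Z.

As a check, the Euler characteristic is 9 − 27 + 18 = 0, which agrees with 1 − 2 + 1 = 0.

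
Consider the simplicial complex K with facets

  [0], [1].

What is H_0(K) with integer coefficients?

H_0 = Z^2.

We work with the vertex ordering 0 < 1. The simplices of K, each written with vertices in increasing order, are:

  0-simplices (2): [0], [1]

so the chain groups are C_0 ≅ Z^2.

Computing H_k = (kernel of ∂_k) / (image of ∂_{k+1}):

  H_0: rank C_0 − rank ∂_1 = 2 − 0 = 2, and there is no ∂_1, so H_0 = Z^2.

(K is a triangulation of a set of 2 points.)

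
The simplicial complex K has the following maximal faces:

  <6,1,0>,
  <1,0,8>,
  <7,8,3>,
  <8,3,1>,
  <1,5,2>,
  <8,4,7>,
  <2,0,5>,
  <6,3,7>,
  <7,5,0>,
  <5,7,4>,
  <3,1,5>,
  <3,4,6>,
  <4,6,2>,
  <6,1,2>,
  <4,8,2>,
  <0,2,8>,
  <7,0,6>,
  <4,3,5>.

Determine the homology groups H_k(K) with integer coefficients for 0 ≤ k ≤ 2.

Order the vertices as 0 < 1 < 2 < 3 < 4 < 5 < 6 < 7 < 8. Listing each simplex with vertices in this order, K has dimension 2 with simplices:

  0-simplices (9): [0], [1], [2], [3], [4], [5], [6], [7], [8]
  1-simplices (27): (27 of them)
  2-simplices (18): [0,1,6], [0,1,8], [0,2,5], [0,2,8], [0,5,7], [0,6,7], [1,2,5], [1,2,6], [1,3,5], [1,3,8], [2,4,6], [2,4,8], [3,4,5], [3,4,6], [3,6,7], [3,7,8], [4,5,7], [4,7,8]

so the chain groups are C_0 ≅ Z^9, C_1 ≅ Z^27, C_2 ≅ Z^18.

Boundary ∂_1: C_1 → C_0 maps an edge to its endpoints' difference, ∂[p,q] = q − p.
The resulting 9×27 matrix has rank 8, and its Smith normal form has invariant factors (1,1,1,1,1,1,1,1).

∂_2: C_2 → C_1 sends each 2-simplex [p,q,r] to [q,r] − [p,r] + [p,q]. For instance
  ∂[4,7,8] = [7,8] − [4,8] + [4,7],
  ∂[3,4,5] = [4,5] − [3,5] + [3,4].
The resulting 27×18 matrix has rank 18, and its Smith normal form has invariant factors (1,1,1,1,1,1,1,1,1,1,1,1,1,1,1,1,1,2).

Now H_k = ker ∂_k / im ∂_{k+1}, so:

  H_0: rank C_0 − rank ∂_1 = 9 − 8 = 1, and the invariant factors of ∂_1 are all 1, so H_0 ≅ Z.
  H_1: rank ker ∂_1 − rank ∂_2 = (27 − 8) − 18 = 1, and ∂_2 has invariant factor 2 > 1, so H_1 ≅ Z ⊕ Z/2.
  H_2: rank ker ∂_2 − rank ∂_3 = (18 − 18) − 0 = 0, and there is no ∂_3, so H_2 ≅ 0.

As a check, the Euler characteristic is 9 − 27 + 18 = 0, which agrees with 1 − 1 + 0 = 0.

H_0 ≅ Z,  H_1 ≅ Z ⊕ Z/2,  H_2 = 0.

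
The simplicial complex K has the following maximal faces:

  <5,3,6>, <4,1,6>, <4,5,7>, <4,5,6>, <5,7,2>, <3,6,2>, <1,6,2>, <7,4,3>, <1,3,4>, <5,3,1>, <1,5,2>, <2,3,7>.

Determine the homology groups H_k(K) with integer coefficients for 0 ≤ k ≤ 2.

H_0 = Z,  H_1 = Z/2,  H_2 = 0.

Order the vertices as 1 < 2 < 3 < 4 < 5 < 6 < 7. Listing each simplex with vertices in this order, K has dimension 2 with simplices:

  0-simplices (7): [1], [2], [3], [4], [5], [6], [7]
  1-simplices (18): [1,2], [1,3], [1,4], [1,5], [1,6], [2,3], [2,5], [2,6], [2,7], [3,4], [3,5], [3,6], [3,7], [4,5], [4,6], [4,7], [5,6], [5,7]
  2-simplices (12): [1,2,5], [1,2,6], [1,3,4], [1,3,5], [1,4,6], [2,3,6], [2,3,7], [2,5,7], [3,4,7], [3,5,6], [4,5,6], [4,5,7]

giving chain groups C_0 ≅ Z^7, C_1 ≅ Z^18, C_2 ≅ Z^12.

Boundary ∂_1: C_1 → C_0 is given by ∂[p,q] = [q] − [p]. For instance
  ∂[1,3] = [3] − [1].
This gives a 7×18 integer matrix of rank 6; reducing to Smith normal form yields diagonal entries (1,1,1,1,1,1).

Boundary ∂_2: C_2 → C_1 maps a triangle to the signed sum of its edges. For instance
  ∂[1,4,6] = [4,6] − [1,6] + [1,4],
  ∂[4,5,7] = [5,7] − [4,7] + [4,5].
As a 18×12 matrix over Z this has rank 12, with invariant factors (1,1,1,1,1,1,1,1,1,1,1,2).

Computing H_k = (kernel of ∂_k) / (image of ∂_{k+1}):

  H_0: rank C_0 − rank ∂_1 = 7 − 6 = 1, and the invariant factors of ∂_1 are all 1, so H_0 = Z.
  H_1: rank ker ∂_1 − rank ∂_2 = (18 − 6) − 12 = 0, and ∂_2 has invariant factor 2 > 1, so H_1 = Z/2.
  H_2: rank ker ∂_2 − rank ∂_3 = (12 − 12) − 0 = 0, and there is no ∂_3, so H_2 = 0.

As a check, the Euler characteristic is 7 − 18 + 12 = 1, which agrees with 1 − 0 + 0 = 1.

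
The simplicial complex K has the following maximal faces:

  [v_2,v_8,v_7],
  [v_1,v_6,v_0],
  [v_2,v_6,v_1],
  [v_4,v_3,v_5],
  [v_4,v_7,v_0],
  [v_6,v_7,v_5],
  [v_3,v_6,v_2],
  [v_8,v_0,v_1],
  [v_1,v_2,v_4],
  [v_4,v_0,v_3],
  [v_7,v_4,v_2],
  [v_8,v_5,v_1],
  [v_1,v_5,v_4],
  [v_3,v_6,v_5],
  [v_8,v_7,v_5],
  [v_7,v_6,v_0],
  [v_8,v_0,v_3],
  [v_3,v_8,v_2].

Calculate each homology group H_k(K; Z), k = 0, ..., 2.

H_0 ≅ Z,  H_1 ≅ Z^2,  H_2 ≅ Z.

We work with the vertex ordering v_0 < v_1 < v_2 < v_3 < v_4 < v_5 < v_6 < v_7 < v_8. The simplices of K, each written with vertices in increasing order, are:

  0-simplices (9): [v_0], [v_1], [v_2], [v_3], [v_4], [v_5], [v_6], [v_7], [v_8]
  1-simplices (27): (27 of them)
  2-simplices (18): (18 of them)

Hence C_0 ≅ Z^9, C_1 ≅ Z^27, C_2 ≅ Z^18.

∂_1: C_1 → C_0 maps an edge to its endpoints' difference, ∂[p,q] = q − p. For instance
  ∂[v_7,v_8] = [v_8] − [v_7].
As a 9×27 matrix over Z this has rank 8, with invariant factors (1,1,1,1,1,1,1,1).

The boundary map ∂_2: C_2 → C_1 acts by ∂[p,q,r] = [q,r] − [p,r] + [p,q]. For instance
  ∂[v_2,v_3,v_8] = [v_3,v_8] − [v_2,v_8] + [v_2,v_3],
  ∂[v_0,v_3,v_8] = [v_3,v_8] − [v_0,v_8] + [v_0,v_3].
This gives a 27×18 integer matrix of rank 17; reducing to Smith normal form yields diagonal entries (1,1,1,1,1,1,1,1,1,1,1,1,1,1,1,1,1).

Now H_k = ker ∂_k / im ∂_{k+1}, so:

  H_0: rank C_0 − rank ∂_1 = 9 − 8 = 1, and the invariant factors of ∂_1 are all 1, so H_0 ≅ Z.
  H_1: rank ker ∂_1 − rank ∂_2 = (27 − 8) − 17 = 2, and the invariant factors of ∂_2 are all 1, so H_1 ≅ Z^2.
  H_2: rank ker ∂_2 − rank ∂_3 = (18 − 17) − 0 = 1, and there is no ∂_3, so H_2 ≅ Z.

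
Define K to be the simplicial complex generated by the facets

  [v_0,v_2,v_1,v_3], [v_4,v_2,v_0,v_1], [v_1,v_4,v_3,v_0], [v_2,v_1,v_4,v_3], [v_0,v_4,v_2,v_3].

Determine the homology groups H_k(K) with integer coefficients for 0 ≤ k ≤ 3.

H_0 ≅ Z,  H_1 = 0,  H_2 = 0,  H_3 ≅ Z.

K has 5 vertices, 10 edges, 10 triangles, 5 3-simplices.
rank ∂_0 = 0, rank ∂_1 = 4 ⇒ b_0 = 5 − 0 − 4 = 1; all invariant factors of ∂_1 are 1 so no torsion. So H_0 ≅ Z.
rank ∂_1 = 4, rank ∂_2 = 6 ⇒ b_1 = 10 − 4 − 6 = 0; all invariant factors of ∂_2 are 1 so no torsion. So H_1 ≅ 0.
rank ∂_2 = 6, rank ∂_3 = 4 ⇒ b_2 = 10 − 6 − 4 = 0; all invariant factors of ∂_3 are 1 so no torsion. So H_2 ≅ 0.
rank ∂_3 = 4, rank ∂_4 = 0 ⇒ b_3 = 5 − 4 − 0 = 1. So H_3 ≅ Z.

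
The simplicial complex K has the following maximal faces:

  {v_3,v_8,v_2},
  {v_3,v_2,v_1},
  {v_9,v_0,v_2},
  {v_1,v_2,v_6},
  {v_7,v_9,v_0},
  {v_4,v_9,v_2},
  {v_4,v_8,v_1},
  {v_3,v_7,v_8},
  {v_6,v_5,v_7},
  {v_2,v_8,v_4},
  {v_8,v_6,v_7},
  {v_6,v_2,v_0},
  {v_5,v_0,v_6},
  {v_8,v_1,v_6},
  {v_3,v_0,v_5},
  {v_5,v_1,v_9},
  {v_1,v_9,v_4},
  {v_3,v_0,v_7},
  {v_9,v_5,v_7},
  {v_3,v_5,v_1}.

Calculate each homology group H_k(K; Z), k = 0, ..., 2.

We work with the vertex ordering v_0 < v_1 < v_2 < v_3 < v_4 < v_5 < v_6 < v_7 < v_8 < v_9. The simplices of K, each written with vertices in increasing order, are:

  0-simplices (10): [v_0], [v_1], [v_2], [v_3], [v_4], [v_5], [v_6], [v_7], [v_8], [v_9]
  1-simplices (30): (30 of them)
  2-simplices (20): (20 of them)

Hence C_0 ≅ Z^10, C_1 ≅ Z^30, C_2 ≅ Z^20.

The boundary map ∂_1: C_1 → C_0 is given by ∂[p,q] = [q] − [p]. For instance
  ∂[v_2,v_9] = [v_9] − [v_2].
The 10×30 boundary matrix has rank 9 and Smith normal form diag(1,1,1,1,1,1,1,1,1).

The boundary map ∂_2: C_2 → C_1 sends each 2-simplex [p,q,r] to [q,r] − [p,r] + [p,q]. For instance
  ∂[v_1,v_4,v_9] = [v_4,v_9] − [v_1,v_9] + [v_1,v_4],
  ∂[v_6,v_7,v_8] = [v_7,v_8] − [v_6,v_8] + [v_6,v_7].
The resulting 30×20 matrix has rank 20, and its Smith normal form has invariant factors (1,1,1,1,1,1,1,1,1,1,1,1,1,1,1,1,1,1,1,2).

From H_k ≅ ker(∂_k) / im(∂_{k+1}) we obtain:

  H_0: rank C_0 − rank ∂_1 = 10 − 9 = 1, and the invariant factors of ∂_1 are all 1, so H_0 = Z.
  H_1: rank ker ∂_1 − rank ∂_2 = (30 − 9) − 20 = 1, and ∂_2 has invariant factor 2 > 1, so H_1 = Z ⊕ Z/2.
  H_2: rank ker ∂_2 − rank ∂_3 = (20 − 20) − 0 = 0, and there is no ∂_3, so H_2 = 0.

H_0 ≅ Z,  H_1 ≅ Z ⊕ Z/2,  H_2 = 0.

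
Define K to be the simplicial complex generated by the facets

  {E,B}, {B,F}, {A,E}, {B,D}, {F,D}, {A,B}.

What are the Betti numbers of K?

b_0 = 1, b_1 = 2.

Order the vertices as A < B < D < E < F. Listing each simplex with vertices in this order, K has dimension 1 with simplices:

  0-simplices (5): A, B, D, E, F
  1-simplices (6): AB, AE, BD, BE, BF, DF

so the chain groups are C_0 ≅ Z^5, C_1 ≅ Z^6.

∂_1: C_1 → C_0 is given by ∂[p,q] = [q] − [p].
The resulting 5×6 matrix has rank 4, and its Smith normal form has invariant factors (1,1,1,1).

Reading off H_k = ker ∂_k / im ∂_{k+1}:

  H_0: rank C_0 − rank ∂_1 = 5 − 4 = 1, and the invariant factors of ∂_1 are all 1, so H_0 ≅ Z.
  H_1: rank ker ∂_1 − rank ∂_2 = (6 − 4) − 0 = 2, and there is no ∂_2, so H_1 ≅ Z^2.

As a check, the Euler characteristic is 5 − 6 = -1, which agrees with 1 − 2 = -1.

Hence the Betti numbers are b_0 = 1, b_1 = 2.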